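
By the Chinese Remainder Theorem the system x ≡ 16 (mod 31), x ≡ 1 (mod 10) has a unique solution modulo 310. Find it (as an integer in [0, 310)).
The moduli 31, 10 are pairwise coprime, so by the CRT there is a unique solution mod 31·10 = 310.
Solve by successive substitution. Start with x ≡ 16 (mod 31).
  Combine with x ≡ 1 (mod 10): write x = 16 + 31·t and require 16 + 31·t ≡ 1 (mod 10), i.e. 31·t ≡ 1 − 16 ≡ 5 (mod 10). Since 31^(−1) ≡ 1 (mod 10) (31 ≡ 1 (mod 10)), t ≡ 1·5 ≡ 5 (mod 10). So x ≡ 16 + 31·5 = 171 (mod 310).
Unique solution in [0, 310): x = 171.

Final answer: x ≡ 171 (mod 310); the representative in [0, 310) is 171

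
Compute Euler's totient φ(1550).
φ(1550) = 600

φ is multiplicative, with φ(p^e) = p^e − p^(e−1). Factorise 1550 = 2 · 5^2 · 31. Then
  φ(1550) = (2 − 1) · (5^2 − 5^1) · (31 − 1) = 1 · 20 · 30 = 600.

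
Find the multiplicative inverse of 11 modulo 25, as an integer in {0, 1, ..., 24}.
11^(−1) ≡ 16 (mod 25)

Apply the extended Euclidean algorithm to (25, 11), tracking rows (r, s, t) with s·25 + t·11 = r. Each division r_prev = q·r_cur + r_new produces the new row as (previous row) − q·(current row):
  row A: (25, 1, 0)   [1·25 + 0·11 = 25]
  row B: (11, 0, 1)   [0·25 + 1·11 = 11]
  25 = 2·11 + 3   → row C = row A − 2·row B = (3, 1, −2)   [check: 1·25 − 2·11 = 3]
  11 = 3·3 + 2   → row D = row B − 3·row C = (2, −3, 7)   [check: −3·25 + 7·11 = 2]
  3 = 1·2 + 1   → row E = row C − 1·row D = (1, 4, −9)   [check: 4·25 − 9·11 = 1]
  2 = 2·1 + 0   → remainder 0, stop. gcd = 1 (last nonzero row E).
The gcd is 1, so 11 is invertible mod 25. The last nonzero row gives 4·25 − 9·11 = 1, so t = −9. So 11^(−1) ≡ −9 ≡ 16 (mod 25). Verify: 11 · 16 = 176 ≡ 1 (mod 25). ✓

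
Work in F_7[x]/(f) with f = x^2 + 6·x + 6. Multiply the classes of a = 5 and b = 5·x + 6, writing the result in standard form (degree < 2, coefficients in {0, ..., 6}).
Multiply as integer polynomials: a · b = 25·x + 30. Reducing coefficients mod 7: a · b ≡ 4·x + 2. This already has degree < 2, so no reduction by f is needed. Hence a · b ≡ 4·x + 2 in F_7[x]/(f).

Final answer: a · b ≡ 4·x + 2 (mod f(x))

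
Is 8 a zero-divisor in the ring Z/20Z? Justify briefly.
YES

gcd(8, 20) = 4 > 1, so 8 is not a unit in Z/20Z. In Z/nZ every nonzero non-unit is a zero-divisor: explicitly, take b = 20/gcd = 5 ≠ 0 (mod 20); then 8·5 = 40 = 2·20, i.e. 8·5 ≡ 0 (mod 20). So 8 is a zero-divisor.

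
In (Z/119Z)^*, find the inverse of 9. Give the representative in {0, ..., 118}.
Apply the extended Euclidean algorithm to (119, 9), tracking rows (r, s, t) with s·119 + t·9 = r. Each division r_prev = q·r_cur + r_new produces the new row as (previous row) − q·(current row):
  row A: (119, 1, 0)   [1·119 + 0·9 = 119]
  row B: (9, 0, 1)   [0·119 + 1·9 = 9]
  119 = 13·9 + 2   → row C = row A − 13·row B = (2, 1, −13)   [check: 1·119 − 13·9 = 2]
  9 = 4·2 + 1   → row D = row B − 4·row C = (1, −4, 53)   [check: −4·119 + 53·9 = 1]
  2 = 2·1 + 0   → remainder 0, stop. gcd = 1 (last nonzero row D).
The gcd is 1, so 9 is invertible mod 119. The last nonzero row gives −4·119 + 53·9 = 1, so t = 53. So 9^(−1) ≡ 53 (mod 119). Verify: 9 · 53 = 477 ≡ 1 (mod 119). ✓

Final answer: 9^(−1) ≡ 53 (mod 119)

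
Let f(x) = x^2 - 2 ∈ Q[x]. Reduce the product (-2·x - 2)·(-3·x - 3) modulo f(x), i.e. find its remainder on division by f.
a · b ≡ 12·x + 18 (mod f(x))

First multiply in Q[x] without reducing: a · b = 6·x^2 + 12·x + 6. Now divide by f(x) = x^2 - 2, eliminating the leading term at each step:
  leading term 6·x^2: subtract (6)·f(x) = 6·x^2 - 12, leaving 12·x + 18
The degree is now < 2, so this is the remainder. Hence a · b ≡ 12·x + 18 in Q[x]/(f).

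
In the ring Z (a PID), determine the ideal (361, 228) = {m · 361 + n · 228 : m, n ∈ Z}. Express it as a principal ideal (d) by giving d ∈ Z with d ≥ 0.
In the PID Z, (a, b) is generated by gcd(a, b). Compute gcd(361, 228) with the extended Euclidean algorithm, tracking rows (r, s, t) with s·361 + t·228 = r:
  row A: (361, 1, 0)   [1·361 + 0·228 = 361]
  row B: (228, 0, 1)   [0·361 + 1·228 = 228]
  361 = 1·228 + 133   → row C = row A − 1·row B = (133, 1, −1)   [check: 1·361 − 1·228 = 133]
  228 = 1·133 + 95   → row D = row B − 1·row C = (95, −1, 2)   [check: −1·361 + 2·228 = 95]
  133 = 1·95 + 38   → row E = row C − 1·row D = (38, 2, −3)   [check: 2·361 − 3·228 = 38]
  95 = 2·38 + 19   → row F = row D − 2·row E = (19, −5, 8)   [check: −5·361 + 8·228 = 19]
  38 = 2·19 + 0   → remainder 0, stop. gcd = 19 (last nonzero row F).
So gcd(361, 228) = 19, with Bézout identity −5·361 + 8·228 = 19. Containment (⊇): the Bézout identity exhibits 19 as an element of (361, 228), giving (19) ⊆ (361, 228). Containment (⊆): since 19 | 361 and 19 | 228 (361 = 19·19, 228 = 19·12), every Z-linear combination of 361 and 228 is divisible by 19, so (361, 228) ⊆ (19). Therefore (361, 228) = (19), d = 19.

Final answer: (361, 228) = (19); d = 19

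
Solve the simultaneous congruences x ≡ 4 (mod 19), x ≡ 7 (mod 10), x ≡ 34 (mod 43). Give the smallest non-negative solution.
x ≡ 2227 (mod 8170); the representative in [0, 8170) is 2227

The moduli 19, 10, 43 are pairwise coprime, so by the CRT there is a unique solution mod 19·10·43 = 8170.
Solve by successive substitution. Start with x ≡ 4 (mod 19).
  Combine with x ≡ 7 (mod 10): write x = 4 + 19·t and require 4 + 19·t ≡ 7 (mod 10), i.e. 19·t ≡ 7 − 4 ≡ 3 (mod 10). Since 19^(−1) ≡ 9 (mod 10) (19 ≡ 9 (mod 10)), t ≡ 9·3 ≡ 7 (mod 10). So x ≡ 4 + 19·7 = 137 (mod 190).
  Combine with x ≡ 34 (mod 43): write x = 137 + 190·t and require 137 + 190·t ≡ 34 (mod 43), i.e. 190·t ≡ 34 − 137 ≡ 26 (mod 43). Since 190^(−1) ≡ 12 (mod 43) (190 ≡ 18 (mod 43)), t ≡ 12·26 ≡ 11 (mod 43). So x ≡ 137 + 190·11 = 2227 (mod 8170).
Unique solution in [0, 8170): x = 2227.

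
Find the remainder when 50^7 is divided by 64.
0

Use repeated squaring. Binary(7) = 111. Walk through the bits of the exponent 7 left-to-right: at each bit after the leading one, square the running value, then multiply by 50 if the bit is 1 (always reducing mod 64):
  bit 1 = 1 (leading): start with 50.
  bit 2 = 1: square 50^2 = 2500 ≡ 4; bit is 1, so multiply 4·50 = 200 ≡ 8 (mod 64).
  bit 3 = 1: square 8^2 = 64 ≡ 0; bit is 1, so multiply 0·50 = 0 (mod 64).
Final value: 50^7 ≡ 0 (mod 64).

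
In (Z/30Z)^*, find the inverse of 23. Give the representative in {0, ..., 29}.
23^(−1) ≡ 17 (mod 30)

Apply the extended Euclidean algorithm to (30, 23), tracking rows (r, s, t) with s·30 + t·23 = r. Each division r_prev = q·r_cur + r_new produces the new row as (previous row) − q·(current row):
  row A: (30, 1, 0)   [1·30 + 0·23 = 30]
  row B: (23, 0, 1)   [0·30 + 1·23 = 23]
  30 = 1·23 + 7   → row C = row A − 1·row B = (7, 1, −1)   [check: 1·30 − 1·23 = 7]
  23 = 3·7 + 2   → row D = row B − 3·row C = (2, −3, 4)   [check: −3·30 + 4·23 = 2]
  7 = 3·2 + 1   → row E = row C − 3·row D = (1, 10, −13)   [check: 10·30 − 13·23 = 1]
  2 = 2·1 + 0   → remainder 0, stop. gcd = 1 (last nonzero row E).
The gcd is 1, so 23 is invertible mod 30. The last nonzero row gives 10·30 − 13·23 = 1, so t = −13. So 23^(−1) ≡ −13 ≡ 17 (mod 30). Verify: 23 · 17 = 391 ≡ 1 (mod 30). ✓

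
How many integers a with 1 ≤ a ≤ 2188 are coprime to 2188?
1092

The number of a ∈ {1, ..., 2188} with gcd(a, 2188) = 1 is by definition Euler's totient φ(2188). φ is multiplicative, with φ(p^e) = p^e − p^(e−1). Factorise 2188 = 2^2 · 547. Then
  φ(2188) = (2^2 − 2^1) · (547 − 1) = 2 · 546 = 1092.
So there are 1092 such integers.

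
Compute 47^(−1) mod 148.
Apply the extended Euclidean algorithm to (148, 47), tracking rows (r, s, t) with s·148 + t·47 = r. Each division r_prev = q·r_cur + r_new produces the new row as (previous row) − q·(current row):
  row A: (148, 1, 0)   [1·148 + 0·47 = 148]
  row B: (47, 0, 1)   [0·148 + 1·47 = 47]
  148 = 3·47 + 7   → row C = row A − 3·row B = (7, 1, −3)   [check: 1·148 − 3·47 = 7]
  47 = 6·7 + 5   → row D = row B − 6·row C = (5, −6, 19)   [check: −6·148 + 19·47 = 5]
  7 = 1·5 + 2   → row E = row C − 1·row D = (2, 7, −22)   [check: 7·148 − 22·47 = 2]
  5 = 2·2 + 1   → row F = row D − 2·row E = (1, −20, 63)   [check: −20·148 + 63·47 = 1]
  2 = 2·1 + 0   → remainder 0, stop. gcd = 1 (last nonzero row F).
The gcd is 1, so 47 is invertible mod 148. The last nonzero row gives −20·148 + 63·47 = 1, so t = 63. So 47^(−1) ≡ 63 (mod 148). Verify: 47 · 63 = 2961 ≡ 1 (mod 148). ✓

Final answer: 47^(−1) ≡ 63 (mod 148)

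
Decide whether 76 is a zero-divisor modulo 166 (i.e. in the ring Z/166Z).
gcd(76, 166) = 2 > 1, so 76 is not a unit in Z/166Z. In Z/nZ every nonzero non-unit is a zero-divisor: explicitly, take b = 166/gcd = 83 ≠ 0 (mod 166); then 76·83 = 6308 = 38·166, i.e. 76·83 ≡ 0 (mod 166). So 76 is a zero-divisor.

Final answer: YES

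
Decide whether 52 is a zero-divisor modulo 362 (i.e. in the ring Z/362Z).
gcd(52, 362) = 2 > 1, so 52 is not a unit in Z/362Z. In Z/nZ every nonzero non-unit is a zero-divisor: explicitly, take b = 362/gcd = 181 ≠ 0 (mod 362); then 52·181 = 9412 = 26·362, i.e. 52·181 ≡ 0 (mod 362). So 52 is a zero-divisor.

Final answer: YES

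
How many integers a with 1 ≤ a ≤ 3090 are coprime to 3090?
816

The number of a ∈ {1, ..., 3090} with gcd(a, 3090) = 1 is by definition Euler's totient φ(3090). φ is multiplicative, with φ(p^e) = p^e − p^(e−1). Factorise 3090 = 2 · 3 · 5 · 103. Then
  φ(3090) = (2 − 1) · (3 − 1) · (5 − 1) · (103 − 1) = 1 · 2 · 4 · 102 = 816.
So there are 816 such integers.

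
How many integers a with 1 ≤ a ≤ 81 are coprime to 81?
The number of a ∈ {1, ..., 81} with gcd(a, 81) = 1 is by definition Euler's totient φ(81). φ is multiplicative, with φ(p^e) = p^e − p^(e−1). Factorise 81 = 3^4. Then
  φ(81) = (3^4 − 3^3) = 54 = 54.
So there are 54 such integers.

Final answer: 54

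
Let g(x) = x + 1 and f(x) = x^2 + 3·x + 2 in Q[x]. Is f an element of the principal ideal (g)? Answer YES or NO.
YES

In Q[x] the ideal (g) consists of all multiples of g, so f ∈ (g) iff g | f, i.e. iff the remainder of f on division by g is 0. Divide f by g (g is monic, so eliminate the leading term of the running remainder at each step):
  leading term x^2: subtract (x)·g(x) = x^2 + x, leaving 2·x + 2
  leading term 2·x: subtract (2)·g(x) = 2·x + 2, leaving 0
The remainder is 0, so f(x) = g(x) · h(x) with h(x) = x + 2. Hence g | f, i.e. f ∈ (g).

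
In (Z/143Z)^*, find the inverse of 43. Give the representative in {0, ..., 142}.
Apply the extended Euclidean algorithm to (143, 43), tracking rows (r, s, t) with s·143 + t·43 = r. Each division r_prev = q·r_cur + r_new produces the new row as (previous row) − q·(current row):
  row A: (143, 1, 0)   [1·143 + 0·43 = 143]
  row B: (43, 0, 1)   [0·143 + 1·43 = 43]
  143 = 3·43 + 14   → row C = row A − 3·row B = (14, 1, −3)   [check: 1·143 − 3·43 = 14]
  43 = 3·14 + 1   → row D = row B − 3·row C = (1, −3, 10)   [check: −3·143 + 10·43 = 1]
  14 = 14·1 + 0   → remainder 0, stop. gcd = 1 (last nonzero row D).
The gcd is 1, so 43 is invertible mod 143. The last nonzero row gives −3·143 + 10·43 = 1, so t = 10. So 43^(−1) ≡ 10 (mod 143). Verify: 43 · 10 = 430 ≡ 1 (mod 143). ✓

Final answer: 43^(−1) ≡ 10 (mod 143)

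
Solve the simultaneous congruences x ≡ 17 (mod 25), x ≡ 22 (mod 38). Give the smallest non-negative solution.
The moduli 25, 38 are pairwise coprime, so by the CRT there is a unique solution mod 25·38 = 950.
Solve by successive substitution. Start with x ≡ 17 (mod 25).
  Combine with x ≡ 22 (mod 38): write x = 17 + 25·t and require 17 + 25·t ≡ 22 (mod 38), i.e. 25·t ≡ 22 − 17 ≡ 5 (mod 38). Since 25^(−1) ≡ 35 (mod 38), t ≡ 35·5 ≡ 23 (mod 38). So x ≡ 17 + 25·23 = 592 (mod 950).
Unique solution in [0, 950): x = 592.

Final answer: x ≡ 592 (mod 950); the representative in [0, 950) is 592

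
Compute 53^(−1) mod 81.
53^(−1) ≡ 26 (mod 81)

Apply the extended Euclidean algorithm to (81, 53), tracking rows (r, s, t) with s·81 + t·53 = r. Each division r_prev = q·r_cur + r_new produces the new row as (previous row) − q·(current row):
  row A: (81, 1, 0)   [1·81 + 0·53 = 81]
  row B: (53, 0, 1)   [0·81 + 1·53 = 53]
  81 = 1·53 + 28   → row C = row A − 1·row B = (28, 1, −1)   [check: 1·81 − 1·53 = 28]
  53 = 1·28 + 25   → row D = row B − 1·row C = (25, −1, 2)   [check: −1·81 + 2·53 = 25]
  28 = 1·25 + 3   → row E = row C − 1·row D = (3, 2, −3)   [check: 2·81 − 3·53 = 3]
  25 = 8·3 + 1   → row F = row D − 8·row E = (1, −17, 26)   [check: −17·81 + 26·53 = 1]
  3 = 3·1 + 0   → remainder 0, stop. gcd = 1 (last nonzero row F).
The gcd is 1, so 53 is invertible mod 81. The last nonzero row gives −17·81 + 26·53 = 1, so t = 26. So 53^(−1) ≡ 26 (mod 81). Verify: 53 · 26 = 1378 ≡ 1 (mod 81). ✓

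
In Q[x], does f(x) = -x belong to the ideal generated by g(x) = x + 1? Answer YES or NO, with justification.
In Q[x] the ideal (g) consists of all multiples of g, so f ∈ (g) iff g | f, i.e. iff the remainder of f on division by g is 0. Divide f by g (g is monic, so eliminate the leading term of the running remainder at each step):
  leading term -x: subtract (-1)·g(x) = -x - 1, leaving 1
The remainder r(x) = 1 ≠ 0 (and deg r < deg g), so g ∤ f, i.e. f ∉ (g).

Final answer: NO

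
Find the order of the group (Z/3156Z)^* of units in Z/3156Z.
(Z/3156Z)^* consists of the classes a with gcd(a, 3156) = 1, so its order is φ(3156). φ is multiplicative, with φ(p^e) = p^e − p^(e−1). Factorise 3156 = 2^2 · 3 · 263. Then
  φ(3156) = (2^2 − 2^1) · (3 − 1) · (263 − 1) = 2 · 2 · 262 = 1048.
Thus |(Z/3156Z)^*| = 1048.

Final answer: |(Z/3156Z)^*| = 1048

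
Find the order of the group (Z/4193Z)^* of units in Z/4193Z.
(Z/4193Z)^* consists of the classes a with gcd(a, 4193) = 1, so its order is φ(4193). φ is multiplicative, with φ(p^e) = p^e − p^(e−1). Factorise 4193 = 7 · 599. Then
  φ(4193) = (7 − 1) · (599 − 1) = 6 · 598 = 3588.
Thus |(Z/4193Z)^*| = 3588.

Final answer: |(Z/4193Z)^*| = 3588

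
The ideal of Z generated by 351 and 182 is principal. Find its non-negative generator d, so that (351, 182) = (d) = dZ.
In the PID Z, (a, b) is generated by gcd(a, b). Compute gcd(351, 182) with the extended Euclidean algorithm, tracking rows (r, s, t) with s·351 + t·182 = r:
  row A: (351, 1, 0)   [1·351 + 0·182 = 351]
  row B: (182, 0, 1)   [0·351 + 1·182 = 182]
  351 = 1·182 + 169   → row C = row A − 1·row B = (169, 1, −1)   [check: 1·351 − 1·182 = 169]
  182 = 1·169 + 13   → row D = row B − 1·row C = (13, −1, 2)   [check: −1·351 + 2·182 = 13]
  169 = 13·13 + 0   → remainder 0, stop. gcd = 13 (last nonzero row D).
So gcd(351, 182) = 13, with Bézout identity −1·351 + 2·182 = 13. Containment (⊇): the Bézout identity exhibits 13 as an element of (351, 182), giving (13) ⊆ (351, 182). Containment (⊆): since 13 | 351 and 13 | 182 (351 = 13·27, 182 = 13·14), every Z-linear combination of 351 and 182 is divisible by 13, so (351, 182) ⊆ (13). Therefore (351, 182) = (13), d = 13.

Final answer: (351, 182) = (13); d = 13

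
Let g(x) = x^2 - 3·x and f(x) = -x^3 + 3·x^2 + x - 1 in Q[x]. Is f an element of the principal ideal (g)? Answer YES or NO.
NO

In Q[x] the ideal (g) consists of all multiples of g, so f ∈ (g) iff g | f, i.e. iff the remainder of f on division by g is 0. Divide f by g (g is monic, so eliminate the leading term of the running remainder at each step):
  leading term -x^3: subtract (-x)·g(x) = -x^3 + 3·x^2, leaving x - 1
The remainder r(x) = x - 1 ≠ 0 (and deg r < deg g), so g ∤ f, i.e. f ∉ (g).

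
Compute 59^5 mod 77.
Use repeated squaring. Binary(5) = 101. Walk through the bits of the exponent 5 left-to-right: at each bit after the leading one, square the running value, then multiply by 59 if the bit is 1 (always reducing mod 77):
  bit 1 = 1 (leading): start with 59.
  bit 2 = 0: square 59^2 = 3481 ≡ 16 (mod 77).
  bit 3 = 1: square 16^2 = 256 ≡ 25; bit is 1, so multiply 25·59 = 1475 ≡ 12 (mod 77).
Final value: 59^5 ≡ 12 (mod 77).

Final answer: 12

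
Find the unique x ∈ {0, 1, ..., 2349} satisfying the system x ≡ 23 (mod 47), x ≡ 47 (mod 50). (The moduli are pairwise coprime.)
x ≡ 1997 (mod 2350); the representative in [0, 2350) is 1997

The moduli 47, 50 are pairwise coprime, so by the CRT there is a unique solution mod 47·50 = 2350.
Solve by successive substitution. Start with x ≡ 23 (mod 47).
  Combine with x ≡ 47 (mod 50): write x = 23 + 47·t and require 23 + 47·t ≡ 47 (mod 50), i.e. 47·t ≡ 47 − 23 ≡ 24 (mod 50). Since 47^(−1) ≡ 33 (mod 50), t ≡ 33·24 ≡ 42 (mod 50). So x ≡ 23 + 47·42 = 1997 (mod 2350).
Unique solution in [0, 2350): x = 1997.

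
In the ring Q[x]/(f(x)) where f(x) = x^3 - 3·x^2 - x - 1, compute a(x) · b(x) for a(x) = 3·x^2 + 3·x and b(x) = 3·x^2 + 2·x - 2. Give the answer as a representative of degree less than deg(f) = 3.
a · b ≡ 135·x^2 + 45·x + 42 (mod f(x))

First multiply in Q[x] without reducing: a · b = 9·x^4 + 15·x^3 - 6·x. Now divide by f(x) = x^3 - 3·x^2 - x - 1, eliminating the leading term at each step:
  leading term 9·x^4: subtract (9·x)·f(x) = 9·x^4 - 27·x^3 - 9·x^2 - 9·x, leaving 42·x^3 + 9·x^2 + 3·x
  leading term 42·x^3: subtract (42)·f(x) = 42·x^3 - 126·x^2 - 42·x - 42, leaving 135·x^2 + 45·x + 42
The degree is now < 3, so this is the remainder. Hence a · b ≡ 135·x^2 + 45·x + 42 in Q[x]/(f).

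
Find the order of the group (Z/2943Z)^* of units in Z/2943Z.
|(Z/2943Z)^*| = 1944

(Z/2943Z)^* consists of the classes a with gcd(a, 2943) = 1, so its order is φ(2943). φ is multiplicative, with φ(p^e) = p^e − p^(e−1). Factorise 2943 = 3^3 · 109. Then
  φ(2943) = (3^3 − 3^2) · (109 − 1) = 18 · 108 = 1944.
Thus |(Z/2943Z)^*| = 1944.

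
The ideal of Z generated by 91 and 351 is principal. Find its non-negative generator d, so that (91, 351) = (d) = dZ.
(91, 351) = (13); d = 13

In the PID Z, (a, b) is generated by gcd(a, b). Compute gcd(351, 91) with the extended Euclidean algorithm, tracking rows (r, s, t) with s·351 + t·91 = r:
  row A: (351, 1, 0)   [1·351 + 0·91 = 351]
  row B: (91, 0, 1)   [0·351 + 1·91 = 91]
  351 = 3·91 + 78   → row C = row A − 3·row B = (78, 1, −3)   [check: 1·351 − 3·91 = 78]
  91 = 1·78 + 13   → row D = row B − 1·row C = (13, −1, 4)   [check: −1·351 + 4·91 = 13]
  78 = 6·13 + 0   → remainder 0, stop. gcd = 13 (last nonzero row D).
So gcd(91, 351) = 13, with Bézout identity −1·351 + 4·91 = 13. Containment (⊇): the Bézout identity exhibits 13 as an element of (91, 351), giving (13) ⊆ (91, 351). Containment (⊆): since 13 | 91 and 13 | 351 (91 = 13·7, 351 = 13·27), every Z-linear combination of 91 and 351 is divisible by 13, so (91, 351) ⊆ (13). Therefore (91, 351) = (13), d = 13.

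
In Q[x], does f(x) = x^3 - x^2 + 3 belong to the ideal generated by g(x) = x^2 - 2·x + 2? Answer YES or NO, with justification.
In Q[x] the ideal (g) consists of all multiples of g, so f ∈ (g) iff g | f, i.e. iff the remainder of f on division by g is 0. Divide f by g (g is monic, so eliminate the leading term of the running remainder at each step):
  leading term x^3: subtract (x)·g(x) = x^3 - 2·x^2 + 2·x, leaving x^2 - 2·x + 3
  leading term x^2: subtract (1)·g(x) = x^2 - 2·x + 2, leaving 1
The remainder r(x) = 1 ≠ 0 (and deg r < deg g), so g ∤ f, i.e. f ∉ (g).

Final answer: NO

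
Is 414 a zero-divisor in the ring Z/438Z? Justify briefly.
gcd(414, 438) = 6 > 1, so 414 is not a unit in Z/438Z. In Z/nZ every nonzero non-unit is a zero-divisor: explicitly, take b = 438/gcd = 73 ≠ 0 (mod 438); then 414·73 = 30222 = 69·438, i.e. 414·73 ≡ 0 (mod 438). So 414 is a zero-divisor.

Final answer: YES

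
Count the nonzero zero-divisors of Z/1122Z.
In Z/1122Z each nonzero element is either a unit (gcd with 1122 is 1) or a zero-divisor (gcd > 1). The number of units is φ(1122): factorise 1122 = 2 · 3 · 11 · 17, so φ(1122) = (2 − 1) · (3 − 1) · (11 − 1) · (17 − 1) = 1 · 2 · 10 · 16 = 320. The nonzero elements number 1122 − 1 = 1121. Hence the nonzero zero-divisors number 1121 − 320 = 801.

Final answer: Z/1122Z has 801 nonzero zero-divisors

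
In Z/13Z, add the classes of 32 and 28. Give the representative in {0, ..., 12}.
8

Reduce the summands first: 32 ≡ 6, 28 ≡ 2 (mod 13), so 32 + 28 ≡ 6 + 2 (mod 13). 6 + 2 = 8; 8 = 0·13 + 8, so (32 + 28) mod 13 = 8.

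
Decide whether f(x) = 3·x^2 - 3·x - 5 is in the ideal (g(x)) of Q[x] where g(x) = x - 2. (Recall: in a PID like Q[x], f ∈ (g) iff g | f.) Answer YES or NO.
In Q[x] the ideal (g) consists of all multiples of g, so f ∈ (g) iff g | f, i.e. iff the remainder of f on division by g is 0. Divide f by g (g is monic, so eliminate the leading term of the running remainder at each step):
  leading term 3·x^2: subtract (3·x)·g(x) = 3·x^2 - 6·x, leaving 3·x - 5
  leading term 3·x: subtract (3)·g(x) = 3·x - 6, leaving 1
The remainder r(x) = 1 ≠ 0 (and deg r < deg g), so g ∤ f, i.e. f ∉ (g).

Final answer: NO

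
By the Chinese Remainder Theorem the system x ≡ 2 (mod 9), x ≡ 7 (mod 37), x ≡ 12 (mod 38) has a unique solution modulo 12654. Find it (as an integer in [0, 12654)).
x ≡ 12476 (mod 12654); the representative in [0, 12654) is 12476

The moduli 9, 37, 38 are pairwise coprime, so by the CRT there is a unique solution mod 9·37·38 = 12654.
Solve by successive substitution. Start with x ≡ 2 (mod 9).
  Combine with x ≡ 7 (mod 37): write x = 2 + 9·t and require 2 + 9·t ≡ 7 (mod 37), i.e. 9·t ≡ 7 − 2 ≡ 5 (mod 37). Since 9^(−1) ≡ 33 (mod 37), t ≡ 33·5 ≡ 17 (mod 37). So x ≡ 2 + 9·17 = 155 (mod 333).
  Combine with x ≡ 12 (mod 38): write x = 155 + 333·t and require 155 + 333·t ≡ 12 (mod 38), i.e. 333·t ≡ 12 − 155 ≡ 9 (mod 38). Since 333^(−1) ≡ 21 (mod 38) (333 ≡ 29 (mod 38)), t ≡ 21·9 ≡ 37 (mod 38). So x ≡ 155 + 333·37 = 12476 (mod 12654).
Unique solution in [0, 12654): x = 12476.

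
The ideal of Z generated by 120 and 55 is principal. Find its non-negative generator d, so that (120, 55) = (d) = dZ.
In the PID Z, (a, b) is generated by gcd(a, b). Compute gcd(120, 55) with the extended Euclidean algorithm, tracking rows (r, s, t) with s·120 + t·55 = r:
  row A: (120, 1, 0)   [1·120 + 0·55 = 120]
  row B: (55, 0, 1)   [0·120 + 1·55 = 55]
  120 = 2·55 + 10   → row C = row A − 2·row B = (10, 1, −2)   [check: 1·120 − 2·55 = 10]
  55 = 5·10 + 5   → row D = row B − 5·row C = (5, −5, 11)   [check: −5·120 + 11·55 = 5]
  10 = 2·5 + 0   → remainder 0, stop. gcd = 5 (last nonzero row D).
So gcd(120, 55) = 5, with Bézout identity −5·120 + 11·55 = 5. Containment (⊇): the Bézout identity exhibits 5 as an element of (120, 55), giving (5) ⊆ (120, 55). Containment (⊆): since 5 | 120 and 5 | 55 (120 = 5·24, 55 = 5·11), every Z-linear combination of 120 and 55 is divisible by 5, so (120, 55) ⊆ (5). Therefore (120, 55) = (5), d = 5.

Final answer: (120, 55) = (5); d = 5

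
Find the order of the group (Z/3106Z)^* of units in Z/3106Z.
|(Z/3106Z)^*| = 1552

(Z/3106Z)^* consists of the classes a with gcd(a, 3106) = 1, so its order is φ(3106). φ is multiplicative, with φ(p^e) = p^e − p^(e−1). Factorise 3106 = 2 · 1553. Then
  φ(3106) = (2 − 1) · (1553 − 1) = 1 · 1552 = 1552.
Thus |(Z/3106Z)^*| = 1552.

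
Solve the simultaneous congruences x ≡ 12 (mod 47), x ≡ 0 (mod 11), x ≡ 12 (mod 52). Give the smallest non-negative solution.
The moduli 47, 11, 52 are pairwise coprime, so by the CRT there is a unique solution mod 47·11·52 = 26884.
Solve by successive substitution. Start with x ≡ 12 (mod 47).
  Combine with x ≡ 0 (mod 11): write x = 12 + 47·t and require 12 + 47·t ≡ 0 (mod 11), i.e. 47·t ≡ 0 − 12 ≡ 10 (mod 11). Since 47^(−1) ≡ 4 (mod 11) (47 ≡ 3 (mod 11)), t ≡ 4·10 ≡ 7 (mod 11). So x ≡ 12 + 47·7 = 341 (mod 517).
  Combine with x ≡ 12 (mod 52): write x = 341 + 517·t and require 341 + 517·t ≡ 12 (mod 52), i.e. 517·t ≡ 12 − 341 ≡ 35 (mod 52). Since 517^(−1) ≡ 17 (mod 52) (517 ≡ 49 (mod 52)), t ≡ 17·35 ≡ 23 (mod 52). So x ≡ 341 + 517·23 = 12232 (mod 26884).
Unique solution in [0, 26884): x = 12232.

Final answer: x ≡ 12232 (mod 26884); the representative in [0, 26884) is 12232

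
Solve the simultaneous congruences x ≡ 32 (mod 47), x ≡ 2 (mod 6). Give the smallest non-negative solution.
The moduli 47, 6 are pairwise coprime, so by the CRT there is a unique solution mod 47·6 = 282.
Solve by successive substitution. Start with x ≡ 32 (mod 47).
  Combine with x ≡ 2 (mod 6): write x = 32 + 47·t and require 32 + 47·t ≡ 2 (mod 6), i.e. 47·t ≡ 2 − 32 ≡ 0 (mod 6). Since 47^(−1) ≡ 5 (mod 6) (47 ≡ 5 (mod 6)), t ≡ 5·0 ≡ 0 (mod 6). So x ≡ 32 + 47·0 = 32 (mod 282).
Unique solution in [0, 282): x = 32.

Final answer: x ≡ 32 (mod 282); the representative in [0, 282) is 32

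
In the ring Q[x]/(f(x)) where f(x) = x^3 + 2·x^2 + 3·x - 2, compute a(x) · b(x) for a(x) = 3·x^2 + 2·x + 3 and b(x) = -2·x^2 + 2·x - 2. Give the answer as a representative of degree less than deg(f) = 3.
First multiply in Q[x] without reducing: a · b = -6·x^4 + 2·x^3 - 8·x^2 + 2·x - 6. Now divide by f(x) = x^3 + 2·x^2 + 3·x - 2, eliminating the leading term at each step:
  leading term -6·x^4: subtract (-6·x)·f(x) = -6·x^4 - 12·x^3 - 18·x^2 + 12·x, leaving 14·x^3 + 10·x^2 - 10·x - 6
  leading term 14·x^3: subtract (14)·f(x) = 14·x^3 + 28·x^2 + 42·x - 28, leaving -18·x^2 - 52·x + 22
The degree is now < 3, so this is the remainder. Hence a · b ≡ -18·x^2 - 52·x + 22 in Q[x]/(f).

Final answer: a · b ≡ -18·x^2 - 52·x + 22 (mod f(x))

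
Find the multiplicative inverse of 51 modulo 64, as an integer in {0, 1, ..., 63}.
Apply the extended Euclidean algorithm to (64, 51), tracking rows (r, s, t) with s·64 + t·51 = r. Each division r_prev = q·r_cur + r_new produces the new row as (previous row) − q·(current row):
  row A: (64, 1, 0)   [1·64 + 0·51 = 64]
  row B: (51, 0, 1)   [0·64 + 1·51 = 51]
  64 = 1·51 + 13   → row C = row A − 1·row B = (13, 1, −1)   [check: 1·64 − 1·51 = 13]
  51 = 3·13 + 12   → row D = row B − 3·row C = (12, −3, 4)   [check: −3·64 + 4·51 = 12]
  13 = 1·12 + 1   → row E = row C − 1·row D = (1, 4, −5)   [check: 4·64 − 5·51 = 1]
  12 = 12·1 + 0   → remainder 0, stop. gcd = 1 (last nonzero row E).
The gcd is 1, so 51 is invertible mod 64. The last nonzero row gives 4·64 − 5·51 = 1, so t = −5. So 51^(−1) ≡ −5 ≡ 59 (mod 64). Verify: 51 · 59 = 3009 ≡ 1 (mod 64). ✓

Final answer: 51^(−1) ≡ 59 (mod 64)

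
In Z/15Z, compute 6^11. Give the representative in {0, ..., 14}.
6

Use repeated squaring. Binary(11) = 1011. Walk through the bits of the exponent 11 left-to-right: at each bit after the leading one, square the running value, then multiply by 6 if the bit is 1 (always reducing mod 15):
  bit 1 = 1 (leading): start with 6.
  bit 2 = 0: square 6^2 = 36 ≡ 6 (mod 15).
  bit 3 = 1: square 6^2 = 36 ≡ 6; bit is 1, so multiply 6·6 = 36 ≡ 6 (mod 15).
  bit 4 = 1: square 6^2 = 36 ≡ 6; bit is 1, so multiply 6·6 = 36 ≡ 6 (mod 15).
Final value: 6^11 ≡ 6 (mod 15).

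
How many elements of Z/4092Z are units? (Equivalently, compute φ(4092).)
An element a ∈ Z/4092Z is a unit iff gcd(a, 4092) = 1, so the number of units is φ(4092). φ is multiplicative, with φ(p^e) = p^e − p^(e−1). Factorise 4092 = 2^2 · 3 · 11 · 31. Then
  φ(4092) = (2^2 − 2^1) · (3 − 1) · (11 − 1) · (31 − 1) = 2 · 2 · 10 · 30 = 1200.

Final answer: Z/4092Z has φ(4092) = 1200 units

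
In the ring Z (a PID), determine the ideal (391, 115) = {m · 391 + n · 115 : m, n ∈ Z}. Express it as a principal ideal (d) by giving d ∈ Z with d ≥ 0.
(391, 115) = (23); d = 23

In the PID Z, (a, b) is generated by gcd(a, b). Compute gcd(391, 115) with the extended Euclidean algorithm, tracking rows (r, s, t) with s·391 + t·115 = r:
  row A: (391, 1, 0)   [1·391 + 0·115 = 391]
  row B: (115, 0, 1)   [0·391 + 1·115 = 115]
  391 = 3·115 + 46   → row C = row A − 3·row B = (46, 1, −3)   [check: 1·391 − 3·115 = 46]
  115 = 2·46 + 23   → row D = row B − 2·row C = (23, −2, 7)   [check: −2·391 + 7·115 = 23]
  46 = 2·23 + 0   → remainder 0, stop. gcd = 23 (last nonzero row D).
So gcd(391, 115) = 23, with Bézout identity −2·391 + 7·115 = 23. Containment (⊇): the Bézout identity exhibits 23 as an element of (391, 115), giving (23) ⊆ (391, 115). Containment (⊆): since 23 | 391 and 23 | 115 (391 = 23·17, 115 = 23·5), every Z-linear combination of 391 and 115 is divisible by 23, so (391, 115) ⊆ (23). Therefore (391, 115) = (23), d = 23.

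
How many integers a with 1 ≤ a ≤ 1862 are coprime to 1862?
The number of a ∈ {1, ..., 1862} with gcd(a, 1862) = 1 is by definition Euler's totient φ(1862). φ is multiplicative, with φ(p^e) = p^e − p^(e−1). Factorise 1862 = 2 · 7^2 · 19. Then
  φ(1862) = (2 − 1) · (7^2 − 7^1) · (19 − 1) = 1 · 42 · 18 = 756.
So there are 756 such integers.

Final answer: 756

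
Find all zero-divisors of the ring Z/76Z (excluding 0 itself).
An element a ∈ Z/76Z (with a ≠ 0) is a zero-divisor iff gcd(a, 76) > 1 (because a is a unit precisely when gcd(a, n) = 1, and in Z/nZ every nonzero, non-unit element is a zero-divisor). Scan a = 1, ..., 75 and keep those with gcd(a, 76) > 1:
  gcd(2, 76) = 2, gcd(4, 76) = 4, gcd(6, 76) = 2, gcd(8, 76) = 4, gcd(10, 76) = 2, gcd(12, 76) = 4, gcd(14, 76) = 2, gcd(16, 76) = 4, gcd(18, 76) = 2, gcd(19, 76) = 19, gcd(20, 76) = 4, gcd(22, 76) = 2, gcd(24, 76) = 4, gcd(26, 76) = 2, gcd(28, 76) = 4, gcd(30, 76) = 2, gcd(32, 76) = 4, gcd(34, 76) = 2, gcd(36, 76) = 4, gcd(38, 76) = 38, gcd(40, 76) = 4, gcd(42, 76) = 2, gcd(44, 76) = 4, gcd(46, 76) = 2, gcd(48, 76) = 4, gcd(50, 76) = 2, gcd(52, 76) = 4, gcd(54, 76) = 2, gcd(56, 76) = 4, gcd(57, 76) = 19, gcd(58, 76) = 2, gcd(60, 76) = 4, gcd(62, 76) = 2, gcd(64, 76) = 4, gcd(66, 76) = 2, gcd(68, 76) = 4, gcd(70, 76) = 2, gcd(72, 76) = 4, gcd(74, 76) = 2.
All other a ∈ {1, ..., 75} have gcd(a, 76) = 1 and are units. So the nonzero zero-divisors are exactly the 39 values of a appearing in this scan.

Final answer: nonzero zero-divisors of Z/76Z = {2, 4, 6, 8, 10, 12, 14, 16, 18, 19, 20, 22, 24, 26, 28, 30, 32, 34, 36, 38, 40, 42, 44, 46, 48, 50, 52, 54, 56, 57, 58, 60, 62, 64, 66, 68, 70, 72, 74}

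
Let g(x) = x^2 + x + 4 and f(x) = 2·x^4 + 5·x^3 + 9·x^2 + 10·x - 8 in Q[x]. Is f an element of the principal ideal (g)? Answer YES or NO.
YES

In Q[x] the ideal (g) consists of all multiples of g, so f ∈ (g) iff g | f, i.e. iff the remainder of f on division by g is 0. Divide f by g (g is monic, so eliminate the leading term of the running remainder at each step):
  leading term 2·x^4: subtract (2·x^2)·g(x) = 2·x^4 + 2·x^3 + 8·x^2, leaving 3·x^3 + x^2 + 10·x - 8
  leading term 3·x^3: subtract (3·x)·g(x) = 3·x^3 + 3·x^2 + 12·x, leaving -2·x^2 - 2·x - 8
  leading term -2·x^2: subtract (-2)·g(x) = -2·x^2 - 2·x - 8, leaving 0
The remainder is 0, so f(x) = g(x) · h(x) with h(x) = 2·x^2 + 3·x - 2. Hence g | f, i.e. f ∈ (g).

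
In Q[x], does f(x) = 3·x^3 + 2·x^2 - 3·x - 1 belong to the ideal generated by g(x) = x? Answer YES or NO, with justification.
In Q[x] the ideal (g) consists of all multiples of g, so f ∈ (g) iff g | f, i.e. iff the remainder of f on division by g is 0. Divide f by g (g is monic, so eliminate the leading term of the running remainder at each step):
  leading term 3·x^3: subtract (3·x^2)·g(x) = 3·x^3, leaving 2·x^2 - 3·x - 1
  leading term 2·x^2: subtract (2·x)·g(x) = 2·x^2, leaving -3·x - 1
  leading term -3·x: subtract (-3)·g(x) = -3·x, leaving -1
The remainder r(x) = -1 ≠ 0 (and deg r < deg g), so g ∤ f, i.e. f ∉ (g).

Final answer: NO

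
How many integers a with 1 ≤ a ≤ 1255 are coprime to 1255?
The number of a ∈ {1, ..., 1255} with gcd(a, 1255) = 1 is by definition Euler's totient φ(1255). φ is multiplicative, with φ(p^e) = p^e − p^(e−1). Factorise 1255 = 5 · 251. Then
  φ(1255) = (5 − 1) · (251 − 1) = 4 · 250 = 1000.
So there are 1000 such integers.

Final answer: 1000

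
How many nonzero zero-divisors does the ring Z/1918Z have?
Z/1918Z has 1101 nonzero zero-divisors

In Z/1918Z each nonzero element is either a unit (gcd with 1918 is 1) or a zero-divisor (gcd > 1). The number of units is φ(1918): factorise 1918 = 2 · 7 · 137, so φ(1918) = (2 − 1) · (7 − 1) · (137 − 1) = 1 · 6 · 136 = 816. The nonzero elements number 1918 − 1 = 1917. Hence the nonzero zero-divisors number 1917 − 816 = 1101.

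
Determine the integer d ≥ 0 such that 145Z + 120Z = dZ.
In the PID Z, (a, b) is generated by gcd(a, b). Compute gcd(145, 120) with the extended Euclidean algorithm, tracking rows (r, s, t) with s·145 + t·120 = r:
  row A: (145, 1, 0)   [1·145 + 0·120 = 145]
  row B: (120, 0, 1)   [0·145 + 1·120 = 120]
  145 = 1·120 + 25   → row C = row A − 1·row B = (25, 1, −1)   [check: 1·145 − 1·120 = 25]
  120 = 4·25 + 20   → row D = row B − 4·row C = (20, −4, 5)   [check: −4·145 + 5·120 = 20]
  25 = 1·20 + 5   → row E = row C − 1·row D = (5, 5, −6)   [check: 5·145 − 6·120 = 5]
  20 = 4·5 + 0   → remainder 0, stop. gcd = 5 (last nonzero row E).
So gcd(145, 120) = 5, with Bézout identity 5·145 − 6·120 = 5. Containment (⊇): the Bézout identity exhibits 5 as an element of (145, 120), giving (5) ⊆ (145, 120). Containment (⊆): since 5 | 145 and 5 | 120 (145 = 5·29, 120 = 5·24), every Z-linear combination of 145 and 120 is divisible by 5, so (145, 120) ⊆ (5). Therefore (145, 120) = (5), d = 5.

Final answer: (145, 120) = (5); d = 5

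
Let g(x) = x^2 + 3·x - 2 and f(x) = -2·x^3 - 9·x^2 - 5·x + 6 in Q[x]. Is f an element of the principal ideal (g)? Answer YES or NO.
YES

In Q[x] the ideal (g) consists of all multiples of g, so f ∈ (g) iff g | f, i.e. iff the remainder of f on division by g is 0. Divide f by g (g is monic, so eliminate the leading term of the running remainder at each step):
  leading term -2·x^3: subtract (-2·x)·g(x) = -2·x^3 - 6·x^2 + 4·x, leaving -3·x^2 - 9·x + 6
  leading term -3·x^2: subtract (-3)·g(x) = -3·x^2 - 9·x + 6, leaving 0
The remainder is 0, so f(x) = g(x) · h(x) with h(x) = -2·x - 3. Hence g | f, i.e. f ∈ (g).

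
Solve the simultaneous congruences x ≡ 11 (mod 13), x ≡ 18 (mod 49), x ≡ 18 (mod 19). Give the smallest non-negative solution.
The moduli 13, 49, 19 are pairwise coprime, so by the CRT there is a unique solution mod 13·49·19 = 12103.
Solve by successive substitution. Start with x ≡ 11 (mod 13).
  Combine with x ≡ 18 (mod 49): write x = 11 + 13·t and require 11 + 13·t ≡ 18 (mod 49), i.e. 13·t ≡ 18 − 11 ≡ 7 (mod 49). Since 13^(−1) ≡ 34 (mod 49), t ≡ 34·7 ≡ 42 (mod 49). So x ≡ 11 + 13·42 = 557 (mod 637).
  Combine with x ≡ 18 (mod 19): write x = 557 + 637·t and require 557 + 637·t ≡ 18 (mod 19), i.e. 637·t ≡ 18 − 557 ≡ 12 (mod 19). Since 637^(−1) ≡ 2 (mod 19) (637 ≡ 10 (mod 19)), t ≡ 2·12 ≡ 5 (mod 19). So x ≡ 557 + 637·5 = 3742 (mod 12103).
Unique solution in [0, 12103): x = 3742.

Final answer: x ≡ 3742 (mod 12103); the representative in [0, 12103) is 3742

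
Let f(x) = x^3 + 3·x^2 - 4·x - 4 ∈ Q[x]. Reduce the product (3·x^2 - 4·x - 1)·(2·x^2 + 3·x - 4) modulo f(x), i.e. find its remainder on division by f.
First multiply in Q[x] without reducing: a · b = 6·x^4 + x^3 - 26·x^2 + 13·x + 4. Now divide by f(x) = x^3 + 3·x^2 - 4·x - 4, eliminating the leading term at each step:
  leading term 6·x^4: subtract (6·x)·f(x) = 6·x^4 + 18·x^3 - 24·x^2 - 24·x, leaving -17·x^3 - 2·x^2 + 37·x + 4
  leading term -17·x^3: subtract (-17)·f(x) = -17·x^3 - 51·x^2 + 68·x + 68, leaving 49·x^2 - 31·x - 64
The degree is now < 3, so this is the remainder. Hence a · b ≡ 49·x^2 - 31·x - 64 in Q[x]/(f).

Final answer: a · b ≡ 49·x^2 - 31·x - 64 (mod f(x))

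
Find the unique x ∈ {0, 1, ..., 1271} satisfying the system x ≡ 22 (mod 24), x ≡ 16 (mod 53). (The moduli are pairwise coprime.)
The moduli 24, 53 are pairwise coprime, so by the CRT there is a unique solution mod 24·53 = 1272.
Solve by successive substitution. Start with x ≡ 22 (mod 24).
  Combine with x ≡ 16 (mod 53): write x = 22 + 24·t and require 22 + 24·t ≡ 16 (mod 53), i.e. 24·t ≡ 16 − 22 ≡ 47 (mod 53). Since 24^(−1) ≡ 42 (mod 53), t ≡ 42·47 ≡ 13 (mod 53). So x ≡ 22 + 24·13 = 334 (mod 1272).
Unique solution in [0, 1272): x = 334.

Final answer: x ≡ 334 (mod 1272); the representative in [0, 1272) is 334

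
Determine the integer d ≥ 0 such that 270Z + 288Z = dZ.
(270, 288) = (18); d = 18

In the PID Z, (a, b) is generated by gcd(a, b). Compute gcd(288, 270) with the extended Euclidean algorithm, tracking rows (r, s, t) with s·288 + t·270 = r:
  row A: (288, 1, 0)   [1·288 + 0·270 = 288]
  row B: (270, 0, 1)   [0·288 + 1·270 = 270]
  288 = 1·270 + 18   → row C = row A − 1·row B = (18, 1, −1)   [check: 1·288 − 1·270 = 18]
  270 = 15·18 + 0   → remainder 0, stop. gcd = 18 (last nonzero row C).
So gcd(270, 288) = 18, with Bézout identity 1·288 − 1·270 = 18. Containment (⊇): the Bézout identity exhibits 18 as an element of (270, 288), giving (18) ⊆ (270, 288). Containment (⊆): since 18 | 270 and 18 | 288 (270 = 18·15, 288 = 18·16), every Z-linear combination of 270 and 288 is divisible by 18, so (270, 288) ⊆ (18). Therefore (270, 288) = (18), d = 18.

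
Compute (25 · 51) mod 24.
3

Reduce the factors first: 25 ≡ 1, 51 ≡ 3 (mod 24), so 25 · 51 ≡ 1 · 3 (mod 24). 1 · 3 = 3. Dividing by 24: 3 = 0·24 + 3. So (25 · 51) mod 24 = 3.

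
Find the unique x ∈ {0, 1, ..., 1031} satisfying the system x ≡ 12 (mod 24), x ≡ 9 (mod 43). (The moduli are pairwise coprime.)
The moduli 24, 43 are pairwise coprime, so by the CRT there is a unique solution mod 24·43 = 1032.
Solve by successive substitution. Start with x ≡ 12 (mod 24).
  Combine with x ≡ 9 (mod 43): write x = 12 + 24·t and require 12 + 24·t ≡ 9 (mod 43), i.e. 24·t ≡ 9 − 12 ≡ 40 (mod 43). Since 24^(−1) ≡ 9 (mod 43), t ≡ 9·40 ≡ 16 (mod 43). So x ≡ 12 + 24·16 = 396 (mod 1032).
Unique solution in [0, 1032): x = 396.

Final answer: x ≡ 396 (mod 1032); the representative in [0, 1032) is 396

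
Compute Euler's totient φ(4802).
φ(4802) = 2058

φ is multiplicative, with φ(p^e) = p^e − p^(e−1). Factorise 4802 = 2 · 7^4. Then
  φ(4802) = (2 − 1) · (7^4 − 7^3) = 1 · 2058 = 2058.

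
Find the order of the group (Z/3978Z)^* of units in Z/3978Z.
|(Z/3978Z)^*| = 1152

(Z/3978Z)^* consists of the classes a with gcd(a, 3978) = 1, so its order is φ(3978). φ is multiplicative, with φ(p^e) = p^e − p^(e−1). Factorise 3978 = 2 · 3^2 · 13 · 17. Then
  φ(3978) = (2 − 1) · (3^2 − 3^1) · (13 − 1) · (17 − 1) = 1 · 6 · 12 · 16 = 1152.
Thus |(Z/3978Z)^*| = 1152.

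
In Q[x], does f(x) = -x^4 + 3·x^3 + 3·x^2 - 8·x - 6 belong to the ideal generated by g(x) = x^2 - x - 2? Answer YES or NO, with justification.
In Q[x] the ideal (g) consists of all multiples of g, so f ∈ (g) iff g | f, i.e. iff the remainder of f on division by g is 0. Divide f by g (g is monic, so eliminate the leading term of the running remainder at each step):
  leading term -x^4: subtract (-x^2)·g(x) = -x^4 + x^3 + 2·x^2, leaving 2·x^3 + x^2 - 8·x - 6
  leading term 2·x^3: subtract (2·x)·g(x) = 2·x^3 - 2·x^2 - 4·x, leaving 3·x^2 - 4·x - 6
  leading term 3·x^2: subtract (3)·g(x) = 3·x^2 - 3·x - 6, leaving -x
The remainder r(x) = -x ≠ 0 (and deg r < deg g), so g ∤ f, i.e. f ∉ (g).

Final answer: NO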